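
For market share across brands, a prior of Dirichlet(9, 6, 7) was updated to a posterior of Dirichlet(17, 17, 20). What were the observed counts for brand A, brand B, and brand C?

counts (8, 11, 13)

For a Dirichlet(α) prior with multinomial counts c, the posterior is Dirichlet(α + c) componentwise.
Counts are posterior − prior componentwise: 17−9=8, 17−6=11, 20−7=13.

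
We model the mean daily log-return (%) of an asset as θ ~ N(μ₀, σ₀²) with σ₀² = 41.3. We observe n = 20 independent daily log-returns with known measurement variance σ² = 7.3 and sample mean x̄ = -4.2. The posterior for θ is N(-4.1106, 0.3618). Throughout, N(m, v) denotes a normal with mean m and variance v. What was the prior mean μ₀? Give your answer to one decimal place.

With known observation variance, the Normal–Normal posterior has precision τ_n = τ₀ + n/σ² and mean μ_n = (τ₀μ₀ + (n/σ²)x̄)/τ_n.
Here τ₀ = 1/41.3 = 0.024213 and τ_data = 20/7.3 = 2.739726, so τ_n = 2.763939.
Rearranging for μ₀: μ₀ = (μ_n·τ_n − τ_data·x̄)/τ₀ = (-4.1106·2.763939 − 2.739726·-4.2) / 0.024213 = 0.145402/0.024213 ≈ 6.0.

μ₀ = 6.0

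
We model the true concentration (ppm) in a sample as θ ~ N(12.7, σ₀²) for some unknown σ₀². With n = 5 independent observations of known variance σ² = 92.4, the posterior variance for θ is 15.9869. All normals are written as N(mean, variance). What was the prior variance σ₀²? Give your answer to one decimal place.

σ₀² = 118.5

Posterior precision equals prior precision plus data precision: 1/σ_n² = 1/σ₀² + n/σ².
So 1/σ₀² = 1/15.9869 − 5/92.4 = 0.062551 − 0.054113 = 0.008438.
Hence σ₀² = 1/0.008438 ≈ 118.5.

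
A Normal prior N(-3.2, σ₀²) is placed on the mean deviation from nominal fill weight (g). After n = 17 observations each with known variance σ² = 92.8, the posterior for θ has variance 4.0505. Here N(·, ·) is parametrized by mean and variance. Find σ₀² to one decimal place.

For the Normal–Normal model with known σ², precisions add: τ_n = τ₀ + n/σ².
So 1/σ₀² = 1/4.0505 − 17/92.8 = 0.246883 − 0.183190 = 0.063693.
Hence σ₀² = 1/0.063693 ≈ 15.7.

σ₀² = 15.7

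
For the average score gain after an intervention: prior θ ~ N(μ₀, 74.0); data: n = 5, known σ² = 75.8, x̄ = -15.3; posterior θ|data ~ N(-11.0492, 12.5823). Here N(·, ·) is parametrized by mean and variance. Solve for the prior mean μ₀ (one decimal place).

μ₀ = 9.7

With known observation variance, the Normal–Normal posterior has precision τ_n = τ₀ + n/σ² and mean μ_n = (τ₀μ₀ + (n/σ²)x̄)/τ_n.
Here τ₀ = 1/74.0 = 0.013514 and τ_data = 5/75.8 = 0.065963, so τ_n = 0.079477.
Rearranging for μ₀: μ₀ = (μ_n·τ_n − τ_data·x̄)/τ₀ = (-11.0492·0.079477 − 0.065963·-15.3) / 0.013514 = 0.131077/0.013514 ≈ 9.7.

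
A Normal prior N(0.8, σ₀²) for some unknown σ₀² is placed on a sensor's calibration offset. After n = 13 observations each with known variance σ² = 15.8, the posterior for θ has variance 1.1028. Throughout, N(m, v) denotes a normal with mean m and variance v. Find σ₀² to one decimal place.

For the Normal–Normal model with known σ², precisions add: τ_n = τ₀ + n/σ².
So 1/σ₀² = 1/1.1028 − 13/15.8 = 0.906783 − 0.822785 = 0.083998.
Hence σ₀² = 1/0.083998 ≈ 11.9.

σ₀² = 11.9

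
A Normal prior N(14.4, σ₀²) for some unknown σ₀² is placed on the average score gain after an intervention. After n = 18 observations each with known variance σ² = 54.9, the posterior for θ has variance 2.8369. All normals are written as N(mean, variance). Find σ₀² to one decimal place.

σ₀² = 40.6

For the Normal–Normal model with known σ², precisions add: τ_n = τ₀ + n/σ².
So 1/σ₀² = 1/2.8369 − 18/54.9 = 0.352497 − 0.327869 = 0.024628.
Hence σ₀² = 1/0.024628 ≈ 40.6.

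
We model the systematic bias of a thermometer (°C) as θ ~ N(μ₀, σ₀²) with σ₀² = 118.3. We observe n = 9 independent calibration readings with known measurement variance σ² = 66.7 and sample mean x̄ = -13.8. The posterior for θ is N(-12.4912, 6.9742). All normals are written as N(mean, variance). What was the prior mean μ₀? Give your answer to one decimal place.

μ₀ = 8.4

With known observation variance, the Normal–Normal posterior has precision τ_n = τ₀ + n/σ² and mean μ_n = (τ₀μ₀ + (n/σ²)x̄)/τ_n.
Here τ₀ = 1/118.3 = 0.008453 and τ_data = 9/66.7 = 0.134933, so τ_n = 0.143386.
Rearranging for μ₀: μ₀ = (μ_n·τ_n − τ_data·x̄)/τ₀ = (-12.4912·0.143386 − 0.134933·-13.8) / 0.008453 = 0.071012/0.008453 ≈ 8.4.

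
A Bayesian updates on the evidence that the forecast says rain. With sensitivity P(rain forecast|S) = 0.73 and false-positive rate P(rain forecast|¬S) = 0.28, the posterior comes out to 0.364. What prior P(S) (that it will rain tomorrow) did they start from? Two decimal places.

P(S) = 0.18

Bayes' rule in odds form gives O(S|E) = O(S)·[P(E|S)/P(E|¬S)], hence O(S) = O(S|E)/LR.
Posterior odds = 0.364/(1−0.364) = 0.5723. LR = 0.73/0.28 = 2.6071.
Prior odds = 0.5723/2.6071 = 0.2195, so P(S) = 0.2195/(1+0.2195) ≈ 0.18.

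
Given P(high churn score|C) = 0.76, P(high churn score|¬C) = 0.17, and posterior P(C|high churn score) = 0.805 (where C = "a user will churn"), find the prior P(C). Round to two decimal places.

P(C) = 0.48

In odds form, posterior odds = prior odds × likelihood ratio, so prior odds = posterior odds ÷ LR.
Posterior odds = 0.805/(1−0.805) = 4.1282. LR = 0.76/0.17 = 4.4706.
Prior odds = 4.1282/4.4706 = 0.9234, so P(C) = 0.9234/(1+0.9234) ≈ 0.48.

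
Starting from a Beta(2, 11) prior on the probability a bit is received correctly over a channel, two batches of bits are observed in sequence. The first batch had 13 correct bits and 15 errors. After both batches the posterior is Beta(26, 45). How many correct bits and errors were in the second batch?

Because Beta–binomial updating is additive in the counts, the combined data contributed (α_post−α_prior, β_post−β_prior) successes and failures.
Total across both batches: 26−2=24 correct bits, 45−11=34 errors.
Subtract the first batch: 24−13=11 correct bits and 34−15=19 errors.

11 correct bits and 19 errors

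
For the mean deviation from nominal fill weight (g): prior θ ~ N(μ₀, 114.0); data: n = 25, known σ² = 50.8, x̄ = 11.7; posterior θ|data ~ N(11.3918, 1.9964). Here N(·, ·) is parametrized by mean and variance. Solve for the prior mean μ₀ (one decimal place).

The posterior mean is a precision-weighted average: μ_n = (τ₀μ₀ + τ_data·x̄)/(τ₀+τ_data), with τ₀=1/σ₀² and τ_data=n/σ².
Here τ₀ = 1/114.0 = 0.008772 and τ_data = 25/50.8 = 0.492126, so τ_n = 0.500898.
Rearranging for μ₀: μ₀ = (μ_n·τ_n − τ_data·x̄)/τ₀ = (11.3918·0.500898 − 0.492126·11.7) / 0.008772 = -0.051744/0.008772 ≈ -5.9.

μ₀ = -5.9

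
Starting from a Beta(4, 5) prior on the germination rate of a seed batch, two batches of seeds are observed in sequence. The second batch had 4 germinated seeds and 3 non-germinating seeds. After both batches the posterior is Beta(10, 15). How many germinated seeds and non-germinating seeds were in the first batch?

2 germinated seeds and 7 non-germinating seeds

Because Beta–binomial updating is additive in the counts, the combined data contributed (α_post−α_prior, β_post−β_prior) successes and failures.
Total across both batches: 10−4=6 germinated seeds, 15−5=10 non-germinating seeds.
Subtract the second batch: 6−4=2 germinated seeds and 10−3=7 non-germinating seeds.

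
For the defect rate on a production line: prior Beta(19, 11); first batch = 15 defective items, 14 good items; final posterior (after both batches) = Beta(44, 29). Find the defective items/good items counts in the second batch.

Sequential conjugate updates are equivalent to a single update on the pooled data, so total successes = posterior α − prior α and total failures = posterior β − prior β.
Total across both batches: 44−19=25 defective items, 29−11=18 good items.
Subtract the first batch: 25−15=10 defective items and 18−14=4 good items.

10 defective items and 4 good items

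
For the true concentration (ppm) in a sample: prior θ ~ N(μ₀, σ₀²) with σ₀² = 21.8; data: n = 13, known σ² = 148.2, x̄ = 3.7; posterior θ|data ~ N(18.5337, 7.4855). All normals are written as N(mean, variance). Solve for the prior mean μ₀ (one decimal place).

The posterior mean is a precision-weighted average: μ_n = (τ₀μ₀ + τ_data·x̄)/(τ₀+τ_data), with τ₀=1/σ₀² and τ_data=n/σ².
Here τ₀ = 1/21.8 = 0.045872 and τ_data = 13/148.2 = 0.087719, so τ_n = 0.133591.
Rearranging for μ₀: μ₀ = (μ_n·τ_n − τ_data·x̄)/τ₀ = (18.5337·0.133591 − 0.087719·3.7) / 0.045872 = 2.151375/0.045872 ≈ 46.9.

μ₀ = 46.9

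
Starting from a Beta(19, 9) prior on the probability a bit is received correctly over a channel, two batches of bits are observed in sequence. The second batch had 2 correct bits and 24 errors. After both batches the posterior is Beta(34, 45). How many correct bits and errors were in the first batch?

13 correct bits and 12 errors

Sequential conjugate updates are equivalent to a single update on the pooled data, so total successes = posterior α − prior α and total failures = posterior β − prior β.
Total across both batches: 34−19=15 correct bits, 45−9=36 errors.
Subtract the second batch: 15−2=13 correct bits and 36−24=12 errors.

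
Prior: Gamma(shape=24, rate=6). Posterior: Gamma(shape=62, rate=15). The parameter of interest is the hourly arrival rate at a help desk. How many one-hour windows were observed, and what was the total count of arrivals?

n = 9 one-hour windows with total 38 arrivals

Gamma–Poisson conjugacy: posterior shape = α + Σxᵢ, posterior rate = β + n.
Matching: Σxᵢ = 62 − 24 = 38 and n = 15 − 6 = 9.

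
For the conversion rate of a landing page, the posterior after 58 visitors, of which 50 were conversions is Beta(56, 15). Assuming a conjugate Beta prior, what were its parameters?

A Beta(a, b) prior with s successes and f failures in binomial data gives a Beta(a+s, b+f) posterior.
So a = 56 − 50 = 6 and b = 15 − 8 = 7.

Beta(6, 7)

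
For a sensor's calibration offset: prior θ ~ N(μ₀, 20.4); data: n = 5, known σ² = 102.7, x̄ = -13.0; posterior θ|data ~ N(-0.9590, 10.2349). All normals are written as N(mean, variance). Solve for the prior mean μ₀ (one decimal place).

The posterior mean is a precision-weighted average: μ_n = (τ₀μ₀ + τ_data·x̄)/(τ₀+τ_data), with τ₀=1/σ₀² and τ_data=n/σ².
Here τ₀ = 1/20.4 = 0.049020 and τ_data = 5/102.7 = 0.048685, so τ_n = 0.097705.
Rearranging for μ₀: μ₀ = (μ_n·τ_n − τ_data·x̄)/τ₀ = (-0.9590·0.097705 − 0.048685·-13.0) / 0.049020 = 0.539206/0.049020 ≈ 11.0.

μ₀ = 11.0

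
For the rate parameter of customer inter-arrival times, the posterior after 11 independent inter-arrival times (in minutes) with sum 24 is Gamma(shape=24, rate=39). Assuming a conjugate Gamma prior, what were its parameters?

Gamma–exponential conjugacy: posterior shape = α + n, posterior rate = β + Σtᵢ.
So α = 24 − 11 = 13 and β = 39 − 24 = 15.

Gamma(shape=13, rate=15)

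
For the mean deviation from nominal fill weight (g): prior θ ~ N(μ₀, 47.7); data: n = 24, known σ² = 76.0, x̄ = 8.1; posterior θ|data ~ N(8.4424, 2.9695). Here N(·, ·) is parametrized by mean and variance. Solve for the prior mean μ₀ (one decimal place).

The posterior mean is a precision-weighted average: μ_n = (τ₀μ₀ + τ_data·x̄)/(τ₀+τ_data), with τ₀=1/σ₀² and τ_data=n/σ².
Here τ₀ = 1/47.7 = 0.020964 and τ_data = 24/76.0 = 0.315789, so τ_n = 0.336753.
Rearranging for μ₀: μ₀ = (μ_n·τ_n − τ_data·x̄)/τ₀ = (8.4424·0.336753 − 0.315789·8.1) / 0.020964 = 0.285113/0.020964 ≈ 13.6.

μ₀ = 13.6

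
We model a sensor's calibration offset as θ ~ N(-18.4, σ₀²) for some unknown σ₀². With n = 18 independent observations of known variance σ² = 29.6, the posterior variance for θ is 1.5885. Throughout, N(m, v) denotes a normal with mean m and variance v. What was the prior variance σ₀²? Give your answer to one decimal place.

Posterior precision equals prior precision plus data precision: 1/σ_n² = 1/σ₀² + n/σ².
So 1/σ₀² = 1/1.5885 − 18/29.6 = 0.629525 − 0.608108 = 0.021417.
Hence σ₀² = 1/0.021417 ≈ 46.7.

σ₀² = 46.7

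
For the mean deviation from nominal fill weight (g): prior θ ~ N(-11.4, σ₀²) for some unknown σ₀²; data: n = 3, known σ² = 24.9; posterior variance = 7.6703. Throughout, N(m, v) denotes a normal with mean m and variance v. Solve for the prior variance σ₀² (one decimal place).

σ₀² = 101.1

Posterior precision equals prior precision plus data precision: 1/σ_n² = 1/σ₀² + n/σ².
So 1/σ₀² = 1/7.6703 − 3/24.9 = 0.130373 − 0.120482 = 0.009891.
Hence σ₀² = 1/0.009891 ≈ 101.1.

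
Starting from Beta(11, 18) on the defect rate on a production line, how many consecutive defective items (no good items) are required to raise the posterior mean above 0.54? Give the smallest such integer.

k = 11

After k defective items and 0 good items the posterior is Beta(11+k, 18), with mean (11+k)/(11+18+k).
Set (11+k)/(29+k) > 0.54 and solve: k > (0.54·29 − 11)/(1 − 0.54) = 10.130.
The smallest integer exceeding 10.130 is 11, and checking k=11: (22)/(40) = 0.5500 > 0.54.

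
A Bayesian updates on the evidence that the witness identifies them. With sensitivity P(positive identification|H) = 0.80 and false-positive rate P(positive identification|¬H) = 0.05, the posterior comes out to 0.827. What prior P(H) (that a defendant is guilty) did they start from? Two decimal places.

P(H) = 0.23

In odds form, posterior odds = prior odds × likelihood ratio, so prior odds = posterior odds ÷ LR.
Posterior odds = 0.827/(1−0.827) = 4.7803. LR = 0.80/0.05 = 16.0000.
Prior odds = 4.7803/16.0000 = 0.2988, so P(H) = 0.2988/(1+0.2988) ≈ 0.23.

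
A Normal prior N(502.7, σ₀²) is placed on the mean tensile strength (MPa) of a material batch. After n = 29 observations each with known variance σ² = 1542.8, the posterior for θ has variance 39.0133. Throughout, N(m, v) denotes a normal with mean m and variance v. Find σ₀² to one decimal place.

Posterior precision equals prior precision plus data precision: 1/σ_n² = 1/σ₀² + n/σ².
So 1/σ₀² = 1/39.0133 − 29/1542.8 = 0.025632 − 0.018797 = 0.006835.
Hence σ₀² = 1/0.006835 ≈ 146.3.

σ₀² = 146.3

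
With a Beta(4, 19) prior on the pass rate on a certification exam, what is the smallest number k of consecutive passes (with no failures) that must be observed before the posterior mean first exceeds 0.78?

After k passes and 0 failures the posterior is Beta(4+k, 19), with mean (4+k)/(4+19+k).
Set (4+k)/(23+k) > 0.78 and solve: k > (0.78·23 − 4)/(1 − 0.78) = 63.364.
The smallest integer exceeding 63.364 is 64.

k = 64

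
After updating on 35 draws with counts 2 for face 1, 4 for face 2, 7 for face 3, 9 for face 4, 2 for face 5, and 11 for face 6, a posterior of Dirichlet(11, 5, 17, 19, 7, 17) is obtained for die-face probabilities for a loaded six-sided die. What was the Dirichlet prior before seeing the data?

For a Dirichlet(α) prior with multinomial counts c, the posterior is Dirichlet(α + c) componentwise.
Subtract each count from the matching posterior parameter: 11−2=9, 5−4=1, 17−7=10, 19−9=10, 7−2=5, 17−11=6.

Dirichlet(9, 1, 10, 10, 5, 6)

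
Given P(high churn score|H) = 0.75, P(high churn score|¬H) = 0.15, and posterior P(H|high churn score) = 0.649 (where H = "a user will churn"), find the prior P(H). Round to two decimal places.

P(H) = 0.27

Bayes' rule in odds form gives O(H|E) = O(H)·[P(E|H)/P(E|¬H)], hence O(H) = O(H|E)/LR.
Posterior odds = 0.649/(1−0.649) = 1.8490. LR = 0.75/0.15 = 5.0000.
Prior odds = 1.8490/5.0000 = 0.3698, so P(H) = 0.3698/(1+0.3698) ≈ 0.27.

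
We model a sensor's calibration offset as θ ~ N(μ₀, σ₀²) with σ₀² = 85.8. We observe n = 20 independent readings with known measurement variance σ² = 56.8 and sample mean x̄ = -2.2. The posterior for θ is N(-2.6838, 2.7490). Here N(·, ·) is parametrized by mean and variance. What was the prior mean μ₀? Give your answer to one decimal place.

μ₀ = -17.3

The posterior mean is a precision-weighted average: μ_n = (τ₀μ₀ + τ_data·x̄)/(τ₀+τ_data), with τ₀=1/σ₀² and τ_data=n/σ².
Here τ₀ = 1/85.8 = 0.011655 and τ_data = 20/56.8 = 0.352113, so τ_n = 0.363768.
Rearranging for μ₀: μ₀ = (μ_n·τ_n − τ_data·x̄)/τ₀ = (-2.6838·0.363768 − 0.352113·-2.2) / 0.011655 = -0.201632/0.011655 ≈ -17.3.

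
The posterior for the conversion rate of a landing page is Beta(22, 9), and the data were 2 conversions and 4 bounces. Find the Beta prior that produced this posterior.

Beta(20, 5)

Under Beta–binomial conjugacy the posterior parameters are (a+s, b+f).
Subtract the data counts: 22−2=20, 9−4=5.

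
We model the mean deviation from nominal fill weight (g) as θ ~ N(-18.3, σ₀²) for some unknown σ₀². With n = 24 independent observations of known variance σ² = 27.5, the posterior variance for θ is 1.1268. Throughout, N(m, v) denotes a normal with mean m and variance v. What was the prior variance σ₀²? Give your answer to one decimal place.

σ₀² = 67.8

For the Normal–Normal model with known σ², precisions add: τ_n = τ₀ + n/σ².
So 1/σ₀² = 1/1.1268 − 24/27.5 = 0.887469 − 0.872727 = 0.014742.
Hence σ₀² = 1/0.014742 ≈ 67.8.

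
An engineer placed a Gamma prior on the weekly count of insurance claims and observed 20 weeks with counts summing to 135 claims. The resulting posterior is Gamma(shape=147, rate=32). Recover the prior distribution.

Gamma(shape=12, rate=12)

Gamma–Poisson conjugacy: posterior shape = α + Σxᵢ, posterior rate = β + n.
So α = 147 − 135 = 12 and β = 32 − 20 = 12.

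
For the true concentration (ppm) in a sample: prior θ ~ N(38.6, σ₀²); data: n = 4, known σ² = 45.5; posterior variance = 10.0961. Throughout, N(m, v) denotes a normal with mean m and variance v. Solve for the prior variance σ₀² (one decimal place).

σ₀² = 89.8

For the Normal–Normal model with known σ², precisions add: τ_n = τ₀ + n/σ².
So 1/σ₀² = 1/10.0961 − 4/45.5 = 0.099048 − 0.087912 = 0.011136.
Hence σ₀² = 1/0.011136 ≈ 89.8.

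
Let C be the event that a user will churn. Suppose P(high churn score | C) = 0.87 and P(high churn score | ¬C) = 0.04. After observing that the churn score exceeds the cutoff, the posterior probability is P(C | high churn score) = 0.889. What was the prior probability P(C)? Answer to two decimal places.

Bayes' rule in odds form gives O(C|E) = O(C)·[P(E|C)/P(E|¬C)], hence O(C) = O(C|E)/LR.
Posterior odds = 0.889/(1−0.889) = 8.0090. LR = 0.87/0.04 = 21.7500.
Prior odds = 8.0090/21.7500 = 0.3682, so P(C) = 0.3682/(1+0.3682) ≈ 0.27.

P(C) = 0.27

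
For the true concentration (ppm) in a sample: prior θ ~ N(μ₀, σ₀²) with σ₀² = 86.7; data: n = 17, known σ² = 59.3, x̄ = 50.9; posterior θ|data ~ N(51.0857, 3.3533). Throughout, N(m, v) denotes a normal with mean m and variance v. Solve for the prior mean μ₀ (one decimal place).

μ₀ = 55.7

With known observation variance, the Normal–Normal posterior has precision τ_n = τ₀ + n/σ² and mean μ_n = (τ₀μ₀ + (n/σ²)x̄)/τ_n.
Here τ₀ = 1/86.7 = 0.011534 and τ_data = 17/59.3 = 0.286678, so τ_n = 0.298212.
Rearranging for μ₀: μ₀ = (μ_n·τ_n − τ_data·x̄)/τ₀ = (51.0857·0.298212 − 0.286678·50.9) / 0.011534 = 0.642459/0.011534 ≈ 55.7.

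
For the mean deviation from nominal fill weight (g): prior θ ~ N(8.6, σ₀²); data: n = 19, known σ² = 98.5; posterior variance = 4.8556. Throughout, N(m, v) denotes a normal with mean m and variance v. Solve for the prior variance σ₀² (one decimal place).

For the Normal–Normal model with known σ², precisions add: τ_n = τ₀ + n/σ².
So 1/σ₀² = 1/4.8556 − 19/98.5 = 0.205948 − 0.192893 = 0.013055.
Hence σ₀² = 1/0.013055 ≈ 76.6.

σ₀² = 76.6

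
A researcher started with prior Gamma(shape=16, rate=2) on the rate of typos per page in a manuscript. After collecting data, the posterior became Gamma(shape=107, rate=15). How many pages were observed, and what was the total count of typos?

n = 13 pages with total 91 typos

A Gamma(α, β) prior (rate parametrization) on a Poisson rate with n observations summing to S gives posterior Gamma(α+S, β+n).
Matching: Σxᵢ = 107 − 16 = 91 and n = 15 − 2 = 13.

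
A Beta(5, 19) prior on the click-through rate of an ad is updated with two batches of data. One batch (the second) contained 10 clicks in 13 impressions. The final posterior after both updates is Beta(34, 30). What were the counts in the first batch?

19 clicks and 8 non-clicks

Because Beta–binomial updating is additive in the counts, the combined data contributed (α_post−α_prior, β_post−β_prior) successes and failures.
Total across both batches: 34−5=29 clicks, 30−19=11 non-clicks.
Subtract the second batch: 29−10=19 clicks and 11−3=8 non-clicks.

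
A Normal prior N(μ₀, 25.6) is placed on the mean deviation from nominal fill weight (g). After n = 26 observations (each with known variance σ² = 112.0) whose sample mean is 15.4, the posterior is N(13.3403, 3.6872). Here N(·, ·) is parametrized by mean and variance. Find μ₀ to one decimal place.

μ₀ = 1.1

With known observation variance, the Normal–Normal posterior has precision τ_n = τ₀ + n/σ² and mean μ_n = (τ₀μ₀ + (n/σ²)x̄)/τ_n.
Here τ₀ = 1/25.6 = 0.039062 and τ_data = 26/112.0 = 0.232143, so τ_n = 0.271205.
Rearranging for μ₀: μ₀ = (μ_n·τ_n − τ_data·x̄)/τ₀ = (13.3403·0.271205 − 0.232143·15.4) / 0.039062 = 0.042954/0.039062 ≈ 1.1.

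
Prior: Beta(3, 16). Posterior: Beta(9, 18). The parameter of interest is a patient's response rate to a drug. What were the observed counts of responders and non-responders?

Beta is conjugate to the binomial likelihood: posterior = Beta(a+s, b+f).
Match parameters: s=9−3=6, f=18−16=2.

6 responders and 2 non-responders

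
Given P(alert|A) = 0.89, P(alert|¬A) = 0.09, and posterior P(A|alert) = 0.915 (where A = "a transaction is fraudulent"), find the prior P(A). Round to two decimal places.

Bayes' rule in odds form gives O(A|E) = O(A)·[P(E|A)/P(E|¬A)], hence O(A) = O(A|E)/LR.
Posterior odds = 0.915/(1−0.915) = 10.7647. LR = 0.89/0.09 = 9.8889.
Prior odds = 10.7647/9.8889 = 1.0886, so P(A) = 1.0886/(1+1.0886) ≈ 0.52.

P(A) = 0.52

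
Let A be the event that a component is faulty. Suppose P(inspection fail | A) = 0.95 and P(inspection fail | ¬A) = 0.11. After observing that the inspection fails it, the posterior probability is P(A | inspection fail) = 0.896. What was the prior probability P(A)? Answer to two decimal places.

In odds form, posterior odds = prior odds × likelihood ratio, so prior odds = posterior odds ÷ LR.
Posterior odds = 0.896/(1−0.896) = 8.6154. LR = 0.95/0.11 = 8.6364.
Prior odds = 8.6154/8.6364 = 0.9976, so P(A) = 0.9976/(1+0.9976) ≈ 0.50.

P(A) = 0.50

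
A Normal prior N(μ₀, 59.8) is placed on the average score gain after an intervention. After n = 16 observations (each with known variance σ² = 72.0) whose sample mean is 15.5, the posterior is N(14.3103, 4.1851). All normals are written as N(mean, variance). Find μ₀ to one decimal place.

μ₀ = -1.5

The posterior mean is a precision-weighted average: μ_n = (τ₀μ₀ + τ_data·x̄)/(τ₀+τ_data), with τ₀=1/σ₀² and τ_data=n/σ².
Here τ₀ = 1/59.8 = 0.016722 and τ_data = 16/72.0 = 0.222222, so τ_n = 0.238944.
Rearranging for μ₀: μ₀ = (μ_n·τ_n − τ_data·x̄)/τ₀ = (14.3103·0.238944 − 0.222222·15.5) / 0.016722 = -0.025081/0.016722 ≈ -1.5.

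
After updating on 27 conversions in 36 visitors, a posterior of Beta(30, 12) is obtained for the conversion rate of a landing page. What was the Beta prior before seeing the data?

Beta(3, 3)

Beta is conjugate to the binomial likelihood: posterior = Beta(α+s, β+f).
So α = 30 − 27 = 3 and β = 12 − 9 = 3.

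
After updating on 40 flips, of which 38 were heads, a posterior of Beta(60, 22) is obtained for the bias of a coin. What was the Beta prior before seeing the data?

Beta is conjugate to the binomial likelihood: posterior = Beta(a+s, b+f).
Subtract the data counts: 60−38=22, 22−2=20.

Beta(22, 20)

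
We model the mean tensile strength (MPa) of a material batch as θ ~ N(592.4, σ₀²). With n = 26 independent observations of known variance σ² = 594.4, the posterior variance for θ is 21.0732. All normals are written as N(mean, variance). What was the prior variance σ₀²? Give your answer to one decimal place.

Posterior precision equals prior precision plus data precision: 1/σ_n² = 1/σ₀² + n/σ².
So 1/σ₀² = 1/21.0732 − 26/594.4 = 0.047454 − 0.043742 = 0.003712.
Hence σ₀² = 1/0.003712 ≈ 269.4.

σ₀² = 269.4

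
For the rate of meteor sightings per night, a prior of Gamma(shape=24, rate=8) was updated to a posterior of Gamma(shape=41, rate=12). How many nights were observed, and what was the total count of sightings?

A Gamma(α, β) prior (rate parametrization) on a Poisson rate with n observations summing to S gives posterior Gamma(α+S, β+n).
Matching: Σxᵢ = 41 − 24 = 17 and n = 12 − 8 = 4.

n = 4 nights with total 17 sightings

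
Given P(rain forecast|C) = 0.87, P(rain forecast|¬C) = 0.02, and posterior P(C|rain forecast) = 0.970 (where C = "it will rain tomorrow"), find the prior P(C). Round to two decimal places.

P(C) = 0.43

Bayes' rule in odds form gives O(C|E) = O(C)·[P(E|C)/P(E|¬C)], hence O(C) = O(C|E)/LR.
Posterior odds = 0.970/(1−0.970) = 32.3333. LR = 0.87/0.02 = 43.5000.
Prior odds = 32.3333/43.5000 = 0.7433, so P(C) = 0.7433/(1+0.7433) ≈ 0.43.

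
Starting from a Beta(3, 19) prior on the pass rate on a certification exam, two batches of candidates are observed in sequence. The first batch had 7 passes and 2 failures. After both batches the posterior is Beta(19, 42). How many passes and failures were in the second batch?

9 passes and 21 failures

Sequential conjugate updates are equivalent to a single update on the pooled data, so total successes = posterior α − prior α and total failures = posterior β − prior β.
Total across both batches: 19−3=16 passes, 42−19=23 failures.
Subtract the first batch: 16−7=9 passes and 23−2=21 failures.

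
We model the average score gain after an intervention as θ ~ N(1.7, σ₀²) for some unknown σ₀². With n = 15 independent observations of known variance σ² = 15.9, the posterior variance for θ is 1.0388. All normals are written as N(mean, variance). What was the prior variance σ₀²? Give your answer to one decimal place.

For the Normal–Normal model with known σ², precisions add: τ_n = τ₀ + n/σ².
So 1/σ₀² = 1/1.0388 − 15/15.9 = 0.962649 − 0.943396 = 0.019253.
Hence σ₀² = 1/0.019253 ≈ 51.9.

σ₀² = 51.9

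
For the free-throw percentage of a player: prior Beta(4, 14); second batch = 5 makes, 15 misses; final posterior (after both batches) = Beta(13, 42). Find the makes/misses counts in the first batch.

4 makes and 13 misses

Sequential conjugate updates are equivalent to a single update on the pooled data, so total successes = posterior α − prior α and total failures = posterior β − prior β.
Total across both batches: 13−4=9 makes, 42−14=28 misses.
Subtract the second batch: 9−5=4 makes and 28−15=13 misses.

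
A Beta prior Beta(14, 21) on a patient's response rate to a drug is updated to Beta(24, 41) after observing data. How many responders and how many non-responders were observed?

10 responders and 20 non-responders

Beta is conjugate to the binomial likelihood: posterior = Beta(α+s, β+f).
So s = 24 − 14 = 10 and f = 41 − 21 = 20.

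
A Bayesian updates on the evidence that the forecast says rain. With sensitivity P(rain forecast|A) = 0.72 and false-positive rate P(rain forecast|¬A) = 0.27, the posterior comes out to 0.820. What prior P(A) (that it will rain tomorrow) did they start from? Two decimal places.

In odds form, posterior odds = prior odds × likelihood ratio, so prior odds = posterior odds ÷ LR.
Posterior odds = 0.820/(1−0.820) = 4.5556. LR = 0.72/0.27 = 2.6667.
Prior odds = 4.5556/2.6667 = 1.7083, so P(A) = 1.7083/(1+1.7083) ≈ 0.63.

P(A) = 0.63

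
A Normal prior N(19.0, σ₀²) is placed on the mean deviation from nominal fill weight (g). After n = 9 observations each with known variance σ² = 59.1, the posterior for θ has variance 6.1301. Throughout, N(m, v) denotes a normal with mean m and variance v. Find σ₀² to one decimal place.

For the Normal–Normal model with known σ², precisions add: τ_n = τ₀ + n/σ².
So 1/σ₀² = 1/6.1301 − 9/59.1 = 0.163129 − 0.152284 = 0.010845.
Hence σ₀² = 1/0.010845 ≈ 92.2.

σ₀² = 92.2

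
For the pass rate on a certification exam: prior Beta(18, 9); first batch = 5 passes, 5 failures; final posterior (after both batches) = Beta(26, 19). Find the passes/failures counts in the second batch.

Sequential conjugate updates are equivalent to a single update on the pooled data, so total successes = posterior α − prior α and total failures = posterior β − prior β.
Total across both batches: 26−18=8 passes, 19−9=10 failures.
Subtract the first batch: 8−5=3 passes and 10−5=5 failures.

3 passes and 5 failures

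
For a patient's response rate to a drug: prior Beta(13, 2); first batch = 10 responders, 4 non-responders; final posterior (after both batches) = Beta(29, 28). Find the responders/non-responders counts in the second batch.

6 responders and 22 non-responders

Sequential conjugate updates are equivalent to a single update on the pooled data, so total successes = posterior α − prior α and total failures = posterior β − prior β.
Total across both batches: 29−13=16 responders, 28−2=26 non-responders.
Subtract the first batch: 16−10=6 responders and 26−4=22 non-responders.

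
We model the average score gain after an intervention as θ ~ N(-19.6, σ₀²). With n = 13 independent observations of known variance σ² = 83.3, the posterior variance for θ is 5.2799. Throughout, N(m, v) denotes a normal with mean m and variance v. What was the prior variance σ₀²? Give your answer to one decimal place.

Posterior precision equals prior precision plus data precision: 1/σ_n² = 1/σ₀² + n/σ².
So 1/σ₀² = 1/5.2799 − 13/83.3 = 0.189398 − 0.156062 = 0.033336.
Hence σ₀² = 1/0.033336 ≈ 30.0.

σ₀² = 30.0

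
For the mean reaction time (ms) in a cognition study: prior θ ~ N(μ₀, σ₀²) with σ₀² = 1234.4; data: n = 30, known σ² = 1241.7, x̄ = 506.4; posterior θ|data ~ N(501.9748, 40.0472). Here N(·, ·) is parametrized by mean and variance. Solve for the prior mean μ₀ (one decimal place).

μ₀ = 370.0

With known observation variance, the Normal–Normal posterior has precision τ_n = τ₀ + n/σ² and mean μ_n = (τ₀μ₀ + (n/σ²)x̄)/τ_n.
Here τ₀ = 1/1234.4 = 0.000810 and τ_data = 30/1241.7 = 0.024160, so τ_n = 0.024970.
Rearranging for μ₀: μ₀ = (μ_n·τ_n − τ_data·x̄)/τ₀ = (501.9748·0.024970 − 0.024160·506.4) / 0.000810 = 0.299687/0.000810 ≈ 370.0.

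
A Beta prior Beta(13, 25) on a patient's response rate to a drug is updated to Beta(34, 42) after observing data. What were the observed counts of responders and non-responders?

21 responders and 17 non-responders

Beta is conjugate to the binomial likelihood: posterior = Beta(α+s, β+f).
Match parameters: s=34−13=21, f=42−25=17.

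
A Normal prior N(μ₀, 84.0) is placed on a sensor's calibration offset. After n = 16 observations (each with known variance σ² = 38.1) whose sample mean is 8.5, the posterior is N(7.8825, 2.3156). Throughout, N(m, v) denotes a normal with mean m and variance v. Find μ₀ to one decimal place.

With known observation variance, the Normal–Normal posterior has precision τ_n = τ₀ + n/σ² and mean μ_n = (τ₀μ₀ + (n/σ²)x̄)/τ_n.
Here τ₀ = 1/84.0 = 0.011905 and τ_data = 16/38.1 = 0.419948, so τ_n = 0.431853.
Rearranging for μ₀: μ₀ = (μ_n·τ_n − τ_data·x̄)/τ₀ = (7.8825·0.431853 − 0.419948·8.5) / 0.011905 = -0.165477/0.011905 ≈ -13.9.

μ₀ = -13.9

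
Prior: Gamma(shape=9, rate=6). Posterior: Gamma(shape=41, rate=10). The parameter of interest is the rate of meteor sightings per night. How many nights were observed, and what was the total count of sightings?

Gamma–Poisson conjugacy: posterior shape = α + Σxᵢ, posterior rate = β + n.
Matching: Σxᵢ = 41 − 9 = 32 and n = 10 − 6 = 4.

n = 4 nights with total 32 sightings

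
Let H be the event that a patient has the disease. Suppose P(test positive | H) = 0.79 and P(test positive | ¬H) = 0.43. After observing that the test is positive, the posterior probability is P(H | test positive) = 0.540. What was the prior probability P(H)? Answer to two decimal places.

P(H) = 0.39

In odds form, posterior odds = prior odds × likelihood ratio, so prior odds = posterior odds ÷ LR.
Posterior odds = 0.540/(1−0.540) = 1.1739. LR = 0.79/0.43 = 1.8372.
Prior odds = 1.1739/1.8372 = 0.6390, so P(H) = 0.6390/(1+0.6390) ≈ 0.39.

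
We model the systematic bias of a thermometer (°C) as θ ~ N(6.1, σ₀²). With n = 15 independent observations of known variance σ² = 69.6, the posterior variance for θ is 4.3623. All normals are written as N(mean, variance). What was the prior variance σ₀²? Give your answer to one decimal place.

For the Normal–Normal model with known σ², precisions add: τ_n = τ₀ + n/σ².
So 1/σ₀² = 1/4.3623 − 15/69.6 = 0.229237 − 0.215517 = 0.013720.
Hence σ₀² = 1/0.013720 ≈ 72.9.

σ₀² = 72.9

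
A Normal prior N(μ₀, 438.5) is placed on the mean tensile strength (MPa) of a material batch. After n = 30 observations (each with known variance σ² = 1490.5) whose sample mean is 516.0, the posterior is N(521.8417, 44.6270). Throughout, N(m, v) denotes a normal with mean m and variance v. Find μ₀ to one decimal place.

With known observation variance, the Normal–Normal posterior has precision τ_n = τ₀ + n/σ² and mean μ_n = (τ₀μ₀ + (n/σ²)x̄)/τ_n.
Here τ₀ = 1/438.5 = 0.002281 and τ_data = 30/1490.5 = 0.020127, so τ_n = 0.022408.
Rearranging for μ₀: μ₀ = (μ_n·τ_n − τ_data·x̄)/τ₀ = (521.8417·0.022408 − 0.020127·516.0) / 0.002281 = 1.307897/0.002281 ≈ 573.4.

μ₀ = 573.4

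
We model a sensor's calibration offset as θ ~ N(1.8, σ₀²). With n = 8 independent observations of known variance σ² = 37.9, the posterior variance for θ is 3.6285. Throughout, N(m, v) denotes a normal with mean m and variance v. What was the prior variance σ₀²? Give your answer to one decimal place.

For the Normal–Normal model with known σ², precisions add: τ_n = τ₀ + n/σ².
So 1/σ₀² = 1/3.6285 − 8/37.9 = 0.275596 − 0.211082 = 0.064514.
Hence σ₀² = 1/0.064514 ≈ 15.5.

σ₀² = 15.5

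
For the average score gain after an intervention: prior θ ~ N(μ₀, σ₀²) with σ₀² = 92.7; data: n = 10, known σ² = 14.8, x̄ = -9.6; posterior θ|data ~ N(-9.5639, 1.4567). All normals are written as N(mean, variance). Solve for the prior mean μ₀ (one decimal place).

μ₀ = -7.3

With known observation variance, the Normal–Normal posterior has precision τ_n = τ₀ + n/σ² and mean μ_n = (τ₀μ₀ + (n/σ²)x̄)/τ_n.
Here τ₀ = 1/92.7 = 0.010787 and τ_data = 10/14.8 = 0.675676, so τ_n = 0.686463.
Rearranging for μ₀: μ₀ = (μ_n·τ_n − τ_data·x̄)/τ₀ = (-9.5639·0.686463 − 0.675676·-9.6) / 0.010787 = -0.078774/0.010787 ≈ -7.3.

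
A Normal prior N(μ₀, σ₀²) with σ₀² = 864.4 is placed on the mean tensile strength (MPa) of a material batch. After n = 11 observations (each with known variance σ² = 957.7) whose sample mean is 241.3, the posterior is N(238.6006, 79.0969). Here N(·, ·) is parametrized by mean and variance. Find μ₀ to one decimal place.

The posterior mean is a precision-weighted average: μ_n = (τ₀μ₀ + τ_data·x̄)/(τ₀+τ_data), with τ₀=1/σ₀² and τ_data=n/σ².
Here τ₀ = 1/864.4 = 0.001157 and τ_data = 11/957.7 = 0.011486, so τ_n = 0.012643.
Rearranging for μ₀: μ₀ = (μ_n·τ_n − τ_data·x̄)/τ₀ = (238.6006·0.012643 − 0.011486·241.3) / 0.001157 = 0.245056/0.001157 ≈ 211.8.

μ₀ = 211.8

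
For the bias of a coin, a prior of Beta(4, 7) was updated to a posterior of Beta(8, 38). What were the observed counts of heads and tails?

4 heads and 31 tails

A Beta(α, β) prior with s successes and f failures in binomial data gives a Beta(α+s, β+f) posterior.
Match parameters: s=8−4=4, f=38−7=31.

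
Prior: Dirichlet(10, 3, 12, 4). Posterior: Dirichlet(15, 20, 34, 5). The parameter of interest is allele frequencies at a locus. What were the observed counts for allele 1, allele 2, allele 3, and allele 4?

For a Dirichlet(α) prior with multinomial counts c, the posterior is Dirichlet(α + c) componentwise.
Counts are posterior − prior componentwise: 15−10=5, 20−3=17, 34−12=22, 5−4=1.

counts (5, 17, 22, 1)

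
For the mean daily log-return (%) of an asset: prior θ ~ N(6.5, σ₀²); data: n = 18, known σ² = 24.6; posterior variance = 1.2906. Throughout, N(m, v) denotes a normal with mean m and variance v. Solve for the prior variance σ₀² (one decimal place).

σ₀² = 23.2

Posterior precision equals prior precision plus data precision: 1/σ_n² = 1/σ₀² + n/σ².
So 1/σ₀² = 1/1.2906 − 18/24.6 = 0.774833 − 0.731707 = 0.043126.
Hence σ₀² = 1/0.043126 ≈ 23.2.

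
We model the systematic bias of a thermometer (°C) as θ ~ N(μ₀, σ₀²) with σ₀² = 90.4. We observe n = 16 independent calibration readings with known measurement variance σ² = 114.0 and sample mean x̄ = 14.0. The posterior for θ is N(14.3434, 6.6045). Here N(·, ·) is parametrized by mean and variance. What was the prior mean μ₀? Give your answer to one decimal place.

With known observation variance, the Normal–Normal posterior has precision τ_n = τ₀ + n/σ² and mean μ_n = (τ₀μ₀ + (n/σ²)x̄)/τ_n.
Here τ₀ = 1/90.4 = 0.011062 and τ_data = 16/114.0 = 0.140351, so τ_n = 0.151413.
Rearranging for μ₀: μ₀ = (μ_n·τ_n − τ_data·x̄)/τ₀ = (14.3434·0.151413 − 0.140351·14.0) / 0.011062 = 0.206863/0.011062 ≈ 18.7.

μ₀ = 18.7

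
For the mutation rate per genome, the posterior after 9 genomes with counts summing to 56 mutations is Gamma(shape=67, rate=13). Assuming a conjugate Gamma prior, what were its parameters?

A Gamma(α, β) prior (rate parametrization) on a Poisson rate with n observations summing to S gives posterior Gamma(α+S, β+n).
So α = 67 − 56 = 11 and β = 13 − 9 = 4.

Gamma(shape=11, rate=4)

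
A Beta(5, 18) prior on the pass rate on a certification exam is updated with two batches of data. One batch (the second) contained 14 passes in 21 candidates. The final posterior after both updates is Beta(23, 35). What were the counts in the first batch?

4 passes and 10 failures

Sequential conjugate updates are equivalent to a single update on the pooled data, so total successes = posterior α − prior α and total failures = posterior β − prior β.
Total across both batches: 23−5=18 passes, 35−18=17 failures.
Subtract the second batch: 18−14=4 passes and 17−7=10 failures.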